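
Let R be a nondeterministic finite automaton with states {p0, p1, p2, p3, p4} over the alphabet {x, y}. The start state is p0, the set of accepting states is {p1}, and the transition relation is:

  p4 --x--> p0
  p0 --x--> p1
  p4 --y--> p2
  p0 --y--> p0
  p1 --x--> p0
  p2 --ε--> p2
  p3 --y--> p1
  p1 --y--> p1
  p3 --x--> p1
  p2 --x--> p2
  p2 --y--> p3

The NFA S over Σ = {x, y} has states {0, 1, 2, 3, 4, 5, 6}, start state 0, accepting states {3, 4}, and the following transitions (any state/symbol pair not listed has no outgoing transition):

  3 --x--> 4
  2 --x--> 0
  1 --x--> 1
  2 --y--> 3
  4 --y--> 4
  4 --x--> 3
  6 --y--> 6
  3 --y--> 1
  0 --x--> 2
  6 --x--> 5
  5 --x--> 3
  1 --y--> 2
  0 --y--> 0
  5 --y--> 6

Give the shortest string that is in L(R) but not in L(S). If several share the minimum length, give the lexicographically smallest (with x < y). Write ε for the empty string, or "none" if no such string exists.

x

The string x is accepted by R but not by S.
No shorter string lies in the difference, and x is the lexicographically first length-1 string in L(R) \ L(S).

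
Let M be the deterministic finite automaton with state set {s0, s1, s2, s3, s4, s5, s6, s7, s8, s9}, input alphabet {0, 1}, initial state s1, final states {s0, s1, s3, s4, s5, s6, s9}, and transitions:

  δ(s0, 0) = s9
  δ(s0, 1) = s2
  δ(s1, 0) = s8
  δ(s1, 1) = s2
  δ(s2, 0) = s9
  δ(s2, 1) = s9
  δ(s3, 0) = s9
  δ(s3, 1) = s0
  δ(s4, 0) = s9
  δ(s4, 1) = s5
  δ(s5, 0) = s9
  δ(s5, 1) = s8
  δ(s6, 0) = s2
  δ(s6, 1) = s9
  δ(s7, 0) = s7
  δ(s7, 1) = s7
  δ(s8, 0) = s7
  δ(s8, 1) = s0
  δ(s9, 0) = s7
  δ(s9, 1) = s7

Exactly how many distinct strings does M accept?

The useful subgraph on states {s0, s1, s2, s8, s9} is acyclic, so L(M) is finite; the longest accepting path visits 5 useful states, giving maximum string length 4.
Counting accepting paths from s1 by length: 1 of length 0, 3 of length 2, 1 of length 3, 2 of length 4. Total 7.

7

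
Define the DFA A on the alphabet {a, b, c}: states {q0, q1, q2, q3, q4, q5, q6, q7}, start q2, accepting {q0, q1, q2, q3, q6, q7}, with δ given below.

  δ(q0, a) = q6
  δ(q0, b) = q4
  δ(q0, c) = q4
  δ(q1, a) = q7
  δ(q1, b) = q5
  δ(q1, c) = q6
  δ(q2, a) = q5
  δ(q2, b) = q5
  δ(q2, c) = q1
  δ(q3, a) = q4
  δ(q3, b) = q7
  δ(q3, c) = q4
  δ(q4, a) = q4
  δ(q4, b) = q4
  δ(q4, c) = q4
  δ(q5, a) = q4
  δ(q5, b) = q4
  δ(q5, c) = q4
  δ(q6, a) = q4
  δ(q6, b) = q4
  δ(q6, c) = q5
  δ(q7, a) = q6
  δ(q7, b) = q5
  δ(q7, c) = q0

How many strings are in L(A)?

7

The useful subgraph on states {q0, q1, q2, q6, q7} is acyclic, so L(A) is finite; the longest accepting path visits 5 useful states, giving maximum string length 4.
Counting accepting paths from q2 by length: 1 of length 0, 1 of length 1, 2 of length 2, 2 of length 3, 1 of length 4. Total 7.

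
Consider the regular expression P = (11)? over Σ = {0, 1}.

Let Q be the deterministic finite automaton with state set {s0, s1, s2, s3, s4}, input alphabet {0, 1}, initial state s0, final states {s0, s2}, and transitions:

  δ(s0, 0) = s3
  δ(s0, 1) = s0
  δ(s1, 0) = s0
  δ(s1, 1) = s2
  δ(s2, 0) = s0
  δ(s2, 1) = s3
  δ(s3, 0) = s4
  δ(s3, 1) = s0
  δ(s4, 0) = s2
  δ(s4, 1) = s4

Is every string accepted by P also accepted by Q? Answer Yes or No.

Converting the expression P to a DFA (subset construction, then merging equivalent states) gives the minimal DFA with states {p0, p1, p2, p3}, start state p0, accepting states {p0, p3} and transitions p0: 0→p1, 1→p2; p1: 0→p1, 1→p1; p2: 0→p1, 1→p3; p3: 0→p1, 1→p1.
Exploring the product automaton P × Q from the start pair (p0, s0), following both machines on each input symbol, reaches 7 state pairs: (p0, s0), (p1, s3), (p2, s0), (p1, s4), (p1, s0), (p3, s0), (p1, s2).
P accepts in {p0, p3} and Q accepts in {s0, s2}. The reachable pairs whose P-component is accepting are (p0, s0), (p3, s0); in each of them the Q-component is accepting too, so the product for L(P) \ L(Q) (P-component accepting, Q-component rejecting) has no reachable accepting pair and the difference is empty.
Hence every string in L(P) is also in L(Q).

Yes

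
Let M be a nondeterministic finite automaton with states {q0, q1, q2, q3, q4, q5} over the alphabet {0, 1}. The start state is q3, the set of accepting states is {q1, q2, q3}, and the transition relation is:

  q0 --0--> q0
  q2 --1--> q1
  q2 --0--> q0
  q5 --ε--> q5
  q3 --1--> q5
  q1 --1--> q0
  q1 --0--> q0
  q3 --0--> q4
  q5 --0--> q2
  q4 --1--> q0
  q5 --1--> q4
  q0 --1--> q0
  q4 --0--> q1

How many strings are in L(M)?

The useful subgraph on states {q1, q2, q3, q4, q5} is acyclic, so L(M) is finite; the longest accepting path visits 4 useful states, giving maximum string length 3.
Counting accepting paths from q3 by length: 1 of length 0, 2 of length 2, 2 of length 3. Total 5.

5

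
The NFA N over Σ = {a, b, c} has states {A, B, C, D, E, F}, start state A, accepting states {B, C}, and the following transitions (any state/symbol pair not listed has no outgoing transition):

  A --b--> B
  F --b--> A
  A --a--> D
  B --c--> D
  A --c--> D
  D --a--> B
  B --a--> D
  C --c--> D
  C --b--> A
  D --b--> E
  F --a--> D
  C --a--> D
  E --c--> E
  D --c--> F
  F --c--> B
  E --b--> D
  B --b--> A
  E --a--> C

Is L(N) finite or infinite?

State A is reachable from the start and can reach an accepting state, and it lies on the cycle A → B → A.
Traversing that cycle any number of times yields accepted strings of unbounded length, so the language is infinite.

infinite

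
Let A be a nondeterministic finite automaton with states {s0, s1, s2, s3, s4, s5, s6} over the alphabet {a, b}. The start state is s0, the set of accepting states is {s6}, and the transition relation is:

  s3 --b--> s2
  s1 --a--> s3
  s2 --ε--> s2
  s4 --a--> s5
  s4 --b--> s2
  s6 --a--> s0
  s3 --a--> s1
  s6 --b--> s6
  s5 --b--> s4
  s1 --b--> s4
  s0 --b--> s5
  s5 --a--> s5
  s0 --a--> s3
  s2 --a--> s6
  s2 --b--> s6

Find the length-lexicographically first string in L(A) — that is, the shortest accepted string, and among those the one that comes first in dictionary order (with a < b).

aba

A breadth-first search from s0 reaches an accepting state first via the path s0 → s3 → s2 → s6 on input aba.
No string of length < 3 is accepted (BFS exhausts all shorter strings without reaching an accepting state), and aba is the lexicographically least accepting string of length 3.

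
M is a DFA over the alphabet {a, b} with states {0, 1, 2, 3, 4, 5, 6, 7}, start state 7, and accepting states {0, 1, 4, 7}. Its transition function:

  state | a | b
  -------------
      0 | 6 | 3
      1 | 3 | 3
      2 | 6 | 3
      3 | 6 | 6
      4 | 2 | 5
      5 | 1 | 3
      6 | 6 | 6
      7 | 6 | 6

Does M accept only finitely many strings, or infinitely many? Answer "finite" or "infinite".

The useful states (reachable from 7 and able to reach an accepting state) are {7}.
Restricted to these states the transition graph has no cycle, so every accepting path has bounded length and L is finite.

finite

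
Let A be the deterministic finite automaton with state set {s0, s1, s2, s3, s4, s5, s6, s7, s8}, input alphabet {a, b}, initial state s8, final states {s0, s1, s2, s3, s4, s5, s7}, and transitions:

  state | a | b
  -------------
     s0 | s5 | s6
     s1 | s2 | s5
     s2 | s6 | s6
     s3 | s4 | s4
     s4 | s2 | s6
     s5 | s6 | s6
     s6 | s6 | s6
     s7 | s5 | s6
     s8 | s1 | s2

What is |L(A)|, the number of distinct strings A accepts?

The useful subgraph on states {s1, s2, s5, s8} is acyclic, so L(A) is finite; the longest accepting path visits 3 useful states, giving maximum string length 2.
Counting accepting paths from s8 by length: 2 of length 1, 2 of length 2. Total 4.

4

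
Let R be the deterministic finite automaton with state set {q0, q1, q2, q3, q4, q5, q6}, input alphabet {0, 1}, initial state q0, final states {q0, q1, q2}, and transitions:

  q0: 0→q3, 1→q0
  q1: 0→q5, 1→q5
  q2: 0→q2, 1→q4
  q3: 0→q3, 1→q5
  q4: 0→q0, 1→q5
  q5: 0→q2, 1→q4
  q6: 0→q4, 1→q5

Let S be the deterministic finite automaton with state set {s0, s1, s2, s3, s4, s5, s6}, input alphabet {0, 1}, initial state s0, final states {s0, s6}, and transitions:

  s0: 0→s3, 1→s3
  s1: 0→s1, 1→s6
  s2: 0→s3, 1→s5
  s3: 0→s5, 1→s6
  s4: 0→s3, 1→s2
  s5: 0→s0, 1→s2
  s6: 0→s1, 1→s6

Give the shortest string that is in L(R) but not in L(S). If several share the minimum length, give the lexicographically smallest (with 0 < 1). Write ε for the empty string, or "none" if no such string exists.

The string 1 is accepted by R but not by S.
No shorter string lies in the difference, and 1 is the lexicographically first length-1 string in L(R) \ L(S).

1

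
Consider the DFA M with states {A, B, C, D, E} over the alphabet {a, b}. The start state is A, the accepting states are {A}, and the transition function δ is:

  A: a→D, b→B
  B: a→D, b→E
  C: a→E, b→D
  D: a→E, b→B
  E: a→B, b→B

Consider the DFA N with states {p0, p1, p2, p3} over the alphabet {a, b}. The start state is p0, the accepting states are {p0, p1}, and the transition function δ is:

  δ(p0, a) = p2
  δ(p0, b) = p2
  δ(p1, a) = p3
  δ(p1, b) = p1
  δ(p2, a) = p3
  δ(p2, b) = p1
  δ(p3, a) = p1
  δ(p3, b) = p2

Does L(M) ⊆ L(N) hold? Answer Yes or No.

Yes

Exploring the product automaton M × N from the start pair (A, p0), following both machines on each input symbol, reaches 10 state pairs: (A, p0), (D, p2), (B, p2), (E, p3), (B, p1), (D, p3), (E, p1), (B, p3), (D, p1), (E, p2).
M accepts in {A} and N accepts in {p0, p1}. The reachable pairs whose M-component is accepting are (A, p0); in each of them the N-component is accepting too, so the product for L(M) \ L(N) (M-component accepting, N-component rejecting) has no reachable accepting pair and the difference is empty.
Hence every string in L(M) is also in L(N).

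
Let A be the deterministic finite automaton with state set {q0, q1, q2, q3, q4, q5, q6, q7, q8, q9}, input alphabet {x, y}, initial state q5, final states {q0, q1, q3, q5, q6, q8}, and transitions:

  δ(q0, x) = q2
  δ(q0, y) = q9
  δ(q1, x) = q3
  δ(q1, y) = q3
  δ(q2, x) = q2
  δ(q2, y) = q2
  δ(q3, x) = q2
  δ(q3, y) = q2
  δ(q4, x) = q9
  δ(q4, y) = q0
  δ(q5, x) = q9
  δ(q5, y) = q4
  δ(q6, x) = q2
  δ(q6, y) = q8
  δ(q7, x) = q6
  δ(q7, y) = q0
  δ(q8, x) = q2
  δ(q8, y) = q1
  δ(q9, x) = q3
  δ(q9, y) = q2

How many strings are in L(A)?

The useful subgraph on states {q0, q3, q4, q5, q9} is acyclic, so L(A) is finite; the longest accepting path visits 5 useful states, giving maximum string length 4.
Counting accepting paths from q5 by length: 1 of length 0, 2 of length 2, 1 of length 3, 1 of length 4. Total 5.

5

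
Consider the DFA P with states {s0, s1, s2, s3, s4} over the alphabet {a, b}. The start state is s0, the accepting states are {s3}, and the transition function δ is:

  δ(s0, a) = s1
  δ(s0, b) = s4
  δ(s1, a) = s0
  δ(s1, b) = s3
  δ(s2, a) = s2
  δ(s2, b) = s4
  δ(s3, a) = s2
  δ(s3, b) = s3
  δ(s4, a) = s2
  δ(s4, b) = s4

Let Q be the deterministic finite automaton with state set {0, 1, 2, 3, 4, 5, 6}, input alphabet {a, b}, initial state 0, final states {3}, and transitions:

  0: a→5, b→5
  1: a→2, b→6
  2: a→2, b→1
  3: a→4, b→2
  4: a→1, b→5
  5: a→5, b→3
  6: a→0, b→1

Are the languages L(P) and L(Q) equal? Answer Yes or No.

The string abb is accepted by P but rejected by Q.
So L(P) ≠ L(Q).

No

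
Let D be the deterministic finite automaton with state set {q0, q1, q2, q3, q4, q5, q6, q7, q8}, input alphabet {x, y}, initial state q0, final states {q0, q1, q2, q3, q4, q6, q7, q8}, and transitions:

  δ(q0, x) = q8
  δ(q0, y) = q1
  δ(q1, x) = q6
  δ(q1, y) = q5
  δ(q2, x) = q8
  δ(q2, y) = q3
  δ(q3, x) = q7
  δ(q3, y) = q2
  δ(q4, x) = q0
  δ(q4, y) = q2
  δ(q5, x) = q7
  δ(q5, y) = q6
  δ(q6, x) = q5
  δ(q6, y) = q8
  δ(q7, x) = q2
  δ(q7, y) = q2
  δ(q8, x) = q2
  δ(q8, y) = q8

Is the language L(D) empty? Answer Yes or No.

The empty string ε is accepted: the run q0 ends in the accepting state q0.
Since at least one string is accepted, L(D) is not empty.

No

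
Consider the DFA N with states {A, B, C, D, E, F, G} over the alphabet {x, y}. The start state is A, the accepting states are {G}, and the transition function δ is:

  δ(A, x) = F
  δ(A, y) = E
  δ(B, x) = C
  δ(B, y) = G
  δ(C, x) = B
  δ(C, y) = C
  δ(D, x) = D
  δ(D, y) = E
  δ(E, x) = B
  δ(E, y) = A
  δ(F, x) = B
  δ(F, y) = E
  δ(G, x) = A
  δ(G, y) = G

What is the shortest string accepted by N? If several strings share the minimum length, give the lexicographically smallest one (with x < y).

xxy

A breadth-first search from A reaches an accepting state first via the path A → F → B → G on input xxy.
No string of length < 3 is accepted (BFS exhausts all shorter strings without reaching an accepting state), and xxy is the lexicographically least accepting string of length 3.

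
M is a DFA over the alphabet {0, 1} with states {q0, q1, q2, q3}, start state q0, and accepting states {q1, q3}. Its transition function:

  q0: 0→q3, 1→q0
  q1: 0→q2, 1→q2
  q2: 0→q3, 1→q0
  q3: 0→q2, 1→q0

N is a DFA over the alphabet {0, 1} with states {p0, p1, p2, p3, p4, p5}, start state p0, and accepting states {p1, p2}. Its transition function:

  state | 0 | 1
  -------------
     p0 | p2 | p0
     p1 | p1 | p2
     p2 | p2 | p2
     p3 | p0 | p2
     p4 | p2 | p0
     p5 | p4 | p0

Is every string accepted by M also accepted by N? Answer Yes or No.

Yes

Exploring the product automaton M × N from the start pair (q0, p0), following both machines on each input symbol, reaches 4 state pairs: (q0, p0), (q3, p2), (q2, p2), (q0, p2).
M accepts in {q1, q3} and N accepts in {p1, p2}. The reachable pairs whose M-component is accepting are (q3, p2); in each of them the N-component is accepting too, so the product for L(M) \ L(N) (M-component accepting, N-component rejecting) has no reachable accepting pair and the difference is empty.
Hence every string in L(M) is also in L(N).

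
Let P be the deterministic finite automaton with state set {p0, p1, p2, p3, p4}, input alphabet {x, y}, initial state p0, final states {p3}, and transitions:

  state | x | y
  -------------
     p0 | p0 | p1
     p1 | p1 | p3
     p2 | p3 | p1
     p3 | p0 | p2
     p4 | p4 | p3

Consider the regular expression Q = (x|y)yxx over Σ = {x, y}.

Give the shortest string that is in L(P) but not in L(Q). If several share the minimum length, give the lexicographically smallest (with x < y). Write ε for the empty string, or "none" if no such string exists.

yy

The string yy is accepted by P but not by Q.
No shorter string lies in the difference, and yy is the lexicographically first length-2 string in L(P) \ L(Q).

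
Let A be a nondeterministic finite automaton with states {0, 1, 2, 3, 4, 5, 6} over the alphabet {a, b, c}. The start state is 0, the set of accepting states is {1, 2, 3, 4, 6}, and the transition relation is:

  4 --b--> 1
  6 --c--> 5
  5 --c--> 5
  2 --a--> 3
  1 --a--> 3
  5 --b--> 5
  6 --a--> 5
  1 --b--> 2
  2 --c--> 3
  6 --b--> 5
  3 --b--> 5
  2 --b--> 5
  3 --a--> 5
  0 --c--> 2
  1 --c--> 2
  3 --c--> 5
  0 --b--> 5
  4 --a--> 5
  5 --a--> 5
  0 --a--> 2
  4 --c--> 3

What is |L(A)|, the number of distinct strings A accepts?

6

The useful subgraph on states {0, 2, 3} is acyclic, so L(A) is finite; the longest accepting path visits 3 useful states, giving maximum string length 2.
Counting accepting paths from 0 by length: 2 of length 1, 4 of length 2. Total 6.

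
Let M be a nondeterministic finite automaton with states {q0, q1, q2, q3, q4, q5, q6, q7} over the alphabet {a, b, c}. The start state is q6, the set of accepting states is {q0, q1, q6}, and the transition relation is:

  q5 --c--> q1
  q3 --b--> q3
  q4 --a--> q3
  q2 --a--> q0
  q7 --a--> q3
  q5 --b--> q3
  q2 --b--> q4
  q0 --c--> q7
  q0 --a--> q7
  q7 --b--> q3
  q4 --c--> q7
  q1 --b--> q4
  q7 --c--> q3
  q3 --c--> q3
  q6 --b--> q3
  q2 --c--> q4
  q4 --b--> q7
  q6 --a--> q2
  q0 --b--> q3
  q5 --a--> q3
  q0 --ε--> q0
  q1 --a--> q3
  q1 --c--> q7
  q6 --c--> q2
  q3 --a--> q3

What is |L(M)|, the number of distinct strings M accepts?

The useful subgraph on states {q0, q2, q6} is acyclic, so L(M) is finite; the longest accepting path visits 3 useful states, giving maximum string length 2.
Counting accepting paths from q6 by length: 1 of length 0, 2 of length 2. Total 3.

3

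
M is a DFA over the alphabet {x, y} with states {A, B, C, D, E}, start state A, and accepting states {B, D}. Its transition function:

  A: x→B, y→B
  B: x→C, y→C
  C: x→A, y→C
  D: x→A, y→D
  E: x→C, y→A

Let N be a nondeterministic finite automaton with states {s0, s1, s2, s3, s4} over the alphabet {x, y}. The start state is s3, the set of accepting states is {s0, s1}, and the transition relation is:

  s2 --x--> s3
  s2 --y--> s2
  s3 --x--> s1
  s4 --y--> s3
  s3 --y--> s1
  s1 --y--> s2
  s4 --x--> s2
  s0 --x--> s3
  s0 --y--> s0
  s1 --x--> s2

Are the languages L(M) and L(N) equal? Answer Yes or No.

Exploring the product automaton M × N from the start pair (A, s3), following both machines on each input symbol, reaches 3 state pairs: (A, s3), (B, s1), (C, s2).
M accepts in {B, D} and N accepts in {s0, s1}. In every reachable pair the two components are either both accepting — (B, s1) — or both non-accepting, so no string is accepted by exactly one of the machines: L(M) \ L(N) and L(N) \ L(M) are both empty.
Hence every string is accepted by M iff it is accepted by N, and the two languages coincide.

Yes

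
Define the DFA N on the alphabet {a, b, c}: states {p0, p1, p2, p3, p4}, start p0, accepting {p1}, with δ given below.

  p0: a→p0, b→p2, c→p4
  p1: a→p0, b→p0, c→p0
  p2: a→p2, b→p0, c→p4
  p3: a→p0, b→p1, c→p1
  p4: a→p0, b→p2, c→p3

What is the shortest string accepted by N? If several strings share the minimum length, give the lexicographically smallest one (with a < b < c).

ccb

A breadth-first search from p0 reaches an accepting state first via the path p0 → p4 → p3 → p1 on input ccb.
No string of length < 3 is accepted (BFS exhausts all shorter strings without reaching an accepting state), and ccb is the lexicographically least accepting string of length 3.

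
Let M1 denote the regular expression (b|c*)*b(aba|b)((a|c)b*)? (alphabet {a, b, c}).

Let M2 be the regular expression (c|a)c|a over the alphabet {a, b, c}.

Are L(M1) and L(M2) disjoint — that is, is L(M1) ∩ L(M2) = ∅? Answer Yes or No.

Converting the expression M1 to a DFA (subset construction, then merging equivalent states) gives the minimal DFA with states {r0, r1, r2, r3, r4, r5, r6, r7, r8, r9, r10, r11}, start state r0, accepting states {r4, r6, r7, r8, r9, r10, r11} and transitions r0: a→r1, b→r2, c→r0; r1: a→r1, b→r1, c→r1; r2: a→r3, b→r4, c→r0; r3: a→r1, b→r5, c→r1; r4: a→r6, b→r4, c→r7; r5: a→r8, b→r1, c→r1; r6: a→r1, b→r9, c→r1; r7: a→r1, b→r10, c→r0; r8: a→r11, b→r1, c→r11; r9: a→r8, b→r11, c→r1; r10: a→r3, b→r4, c→r0; r11: a→r1, b→r11, c→r1.
Converting the expression M2 to a DFA (subset construction, then merging equivalent states) gives the minimal DFA with states {t0, t1, t2, t3, t4}, start state t0, accepting states {t1, t4} and transitions t0: a→t1, b→t2, c→t3; t1: a→t2, b→t2, c→t4; t2: a→t2, b→t2, c→t2; t3: a→t2, b→t2, c→t4; t4: a→t2, b→t2, c→t2.
Exploring the product automaton M1 × M2 from the start pair (r0, t0), following both machines on each input symbol, reaches 17 state pairs: (r0, t0), (r1, t1), (r2, t2), (r0, t3), (r1, t2), (r1, t4), (r3, t2), (r4, t2), (r0, t2), (r0, t4), (r5, t2), (r6, t2), (r7, t2), (r8, t2), (r9, t2), (r10, t2), (r11, t2).
M1 accepts in {r4, r6, r7, r8, r9, r10, r11} and M2 accepts in {t1, t4}; no reachable pair has both components accepting, so no string drives both machines to acceptance simultaneously and L(M1) ∩ L(M2) = ∅.
So no string is accepted by both, and the intersection is empty.

Yes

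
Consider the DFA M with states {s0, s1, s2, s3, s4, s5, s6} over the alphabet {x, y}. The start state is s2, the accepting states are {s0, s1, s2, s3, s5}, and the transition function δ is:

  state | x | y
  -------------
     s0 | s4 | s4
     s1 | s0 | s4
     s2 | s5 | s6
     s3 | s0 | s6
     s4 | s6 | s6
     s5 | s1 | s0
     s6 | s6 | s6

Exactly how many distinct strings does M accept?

The useful subgraph on states {s0, s1, s2, s5} is acyclic, so L(M) is finite; the longest accepting path visits 4 useful states, giving maximum string length 3.
Counting accepting paths from s2 by length: 1 of length 0, 1 of length 1, 2 of length 2, 1 of length 3. Total 5.

5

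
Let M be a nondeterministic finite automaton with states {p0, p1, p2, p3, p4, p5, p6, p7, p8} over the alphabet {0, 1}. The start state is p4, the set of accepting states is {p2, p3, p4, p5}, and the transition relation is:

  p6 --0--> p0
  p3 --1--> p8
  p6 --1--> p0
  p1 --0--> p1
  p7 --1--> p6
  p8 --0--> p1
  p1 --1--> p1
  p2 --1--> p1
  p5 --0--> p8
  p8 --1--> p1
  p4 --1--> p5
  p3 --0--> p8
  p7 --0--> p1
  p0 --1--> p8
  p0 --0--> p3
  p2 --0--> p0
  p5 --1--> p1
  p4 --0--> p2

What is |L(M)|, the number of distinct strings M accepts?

4

The useful subgraph on states {p0, p2, p3, p4, p5} is acyclic, so L(M) is finite; the longest accepting path visits 4 useful states, giving maximum string length 3.
Counting accepting paths from p4 by length: 1 of length 0, 2 of length 1, 1 of length 3. Total 4.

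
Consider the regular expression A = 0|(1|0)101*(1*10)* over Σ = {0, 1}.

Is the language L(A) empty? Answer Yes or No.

The string 0 matches the expression, so it belongs to L(A).
Since L(A) contains at least one string, it is not empty.

No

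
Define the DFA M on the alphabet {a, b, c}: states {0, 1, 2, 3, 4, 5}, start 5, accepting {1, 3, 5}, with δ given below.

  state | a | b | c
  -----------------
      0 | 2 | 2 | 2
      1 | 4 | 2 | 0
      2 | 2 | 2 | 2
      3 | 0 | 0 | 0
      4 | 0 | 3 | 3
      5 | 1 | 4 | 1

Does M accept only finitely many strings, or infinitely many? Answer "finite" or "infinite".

The useful states (reachable from 5 and able to reach an accepting state) are {1, 3, 4, 5}.
Restricted to these states the transition graph has no cycle, so every accepting path has bounded length and L is finite.

finite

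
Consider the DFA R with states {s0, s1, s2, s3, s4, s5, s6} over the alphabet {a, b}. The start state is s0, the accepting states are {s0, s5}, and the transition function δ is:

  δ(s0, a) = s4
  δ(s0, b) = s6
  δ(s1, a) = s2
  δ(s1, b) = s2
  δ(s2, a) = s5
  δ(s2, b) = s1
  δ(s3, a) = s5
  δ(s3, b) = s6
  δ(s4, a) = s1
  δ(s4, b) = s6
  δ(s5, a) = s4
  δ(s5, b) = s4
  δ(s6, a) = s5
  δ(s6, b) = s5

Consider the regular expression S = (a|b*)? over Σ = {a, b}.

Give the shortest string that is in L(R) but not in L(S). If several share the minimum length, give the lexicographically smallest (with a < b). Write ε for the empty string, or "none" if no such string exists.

The string ba is accepted by R but not by S.
No shorter string lies in the difference, and ba is the lexicographically first length-2 string in L(R) \ L(S).

ba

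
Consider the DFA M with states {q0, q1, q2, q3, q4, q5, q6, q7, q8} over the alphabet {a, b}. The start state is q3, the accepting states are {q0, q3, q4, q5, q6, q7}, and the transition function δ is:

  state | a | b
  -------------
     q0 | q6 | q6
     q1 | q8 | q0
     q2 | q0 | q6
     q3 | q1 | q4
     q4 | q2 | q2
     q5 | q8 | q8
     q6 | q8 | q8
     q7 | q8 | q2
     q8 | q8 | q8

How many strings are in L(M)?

The useful subgraph on states {q0, q1, q2, q3, q4, q6} is acyclic, so L(M) is finite; the longest accepting path visits 5 useful states, giving maximum string length 4.
Counting accepting paths from q3 by length: 1 of length 0, 1 of length 1, 1 of length 2, 6 of length 3, 4 of length 4. Total 13.

13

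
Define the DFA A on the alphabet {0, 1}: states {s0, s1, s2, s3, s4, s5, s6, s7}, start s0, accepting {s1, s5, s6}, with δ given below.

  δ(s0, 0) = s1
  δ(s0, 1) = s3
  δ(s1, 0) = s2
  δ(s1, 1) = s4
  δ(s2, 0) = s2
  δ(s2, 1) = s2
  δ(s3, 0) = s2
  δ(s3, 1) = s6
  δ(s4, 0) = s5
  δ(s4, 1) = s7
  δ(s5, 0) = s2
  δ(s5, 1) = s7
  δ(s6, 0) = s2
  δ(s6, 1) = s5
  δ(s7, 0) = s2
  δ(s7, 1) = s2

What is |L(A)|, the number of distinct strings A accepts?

The useful subgraph on states {s0, s1, s3, s4, s5, s6} is acyclic, so L(A) is finite; the longest accepting path visits 4 useful states, giving maximum string length 3.
Counting accepting paths from s0 by length: 1 of length 1, 1 of length 2, 2 of length 3. Total 4.

4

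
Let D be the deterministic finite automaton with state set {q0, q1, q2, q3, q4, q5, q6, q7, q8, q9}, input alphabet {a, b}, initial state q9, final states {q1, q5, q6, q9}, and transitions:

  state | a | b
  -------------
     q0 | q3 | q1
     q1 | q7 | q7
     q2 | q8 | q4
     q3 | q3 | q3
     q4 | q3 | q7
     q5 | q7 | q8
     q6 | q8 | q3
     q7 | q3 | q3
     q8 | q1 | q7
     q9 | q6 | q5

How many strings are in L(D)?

5

The useful subgraph on states {q1, q5, q6, q8, q9} is acyclic, so L(D) is finite; the longest accepting path visits 4 useful states, giving maximum string length 3.
Counting accepting paths from q9 by length: 1 of length 0, 2 of length 1, 2 of length 3. Total 5.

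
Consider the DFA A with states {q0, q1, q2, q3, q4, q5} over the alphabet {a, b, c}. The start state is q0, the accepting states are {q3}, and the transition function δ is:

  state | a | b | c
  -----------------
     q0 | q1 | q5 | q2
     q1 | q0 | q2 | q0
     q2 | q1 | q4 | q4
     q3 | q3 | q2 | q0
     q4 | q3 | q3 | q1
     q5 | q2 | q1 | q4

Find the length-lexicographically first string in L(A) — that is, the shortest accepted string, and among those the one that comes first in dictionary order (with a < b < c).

bca

A breadth-first search from q0 reaches an accepting state first via the path q0 → q5 → q4 → q3 on input bca.
No string of length < 3 is accepted (BFS exhausts all shorter strings without reaching an accepting state), and bca is the lexicographically least accepting string of length 3.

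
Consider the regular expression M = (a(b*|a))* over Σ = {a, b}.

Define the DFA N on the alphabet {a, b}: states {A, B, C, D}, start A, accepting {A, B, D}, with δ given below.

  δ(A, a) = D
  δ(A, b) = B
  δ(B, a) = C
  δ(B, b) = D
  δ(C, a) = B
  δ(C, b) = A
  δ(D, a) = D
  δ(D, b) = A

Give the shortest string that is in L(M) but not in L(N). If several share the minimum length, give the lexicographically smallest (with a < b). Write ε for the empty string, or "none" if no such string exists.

The string abba is accepted by M but not by N.
No shorter string lies in the difference, and abba is the lexicographically first length-4 string in L(M) \ L(N).

abba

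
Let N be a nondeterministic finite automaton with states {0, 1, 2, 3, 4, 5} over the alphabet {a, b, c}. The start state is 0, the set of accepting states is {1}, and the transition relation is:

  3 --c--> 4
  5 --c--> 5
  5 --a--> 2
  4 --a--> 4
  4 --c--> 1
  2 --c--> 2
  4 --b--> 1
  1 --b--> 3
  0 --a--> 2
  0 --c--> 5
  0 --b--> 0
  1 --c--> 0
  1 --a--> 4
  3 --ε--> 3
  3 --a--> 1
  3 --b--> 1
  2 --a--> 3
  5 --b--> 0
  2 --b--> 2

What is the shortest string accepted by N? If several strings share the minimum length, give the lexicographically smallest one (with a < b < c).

A breadth-first search from 0 reaches an accepting state first via the path 0 → 2 → 3 → 1 on input aaa.
No string of length < 3 is accepted (BFS exhausts all shorter strings without reaching an accepting state), and aaa is the lexicographically least accepting string of length 3.

aaa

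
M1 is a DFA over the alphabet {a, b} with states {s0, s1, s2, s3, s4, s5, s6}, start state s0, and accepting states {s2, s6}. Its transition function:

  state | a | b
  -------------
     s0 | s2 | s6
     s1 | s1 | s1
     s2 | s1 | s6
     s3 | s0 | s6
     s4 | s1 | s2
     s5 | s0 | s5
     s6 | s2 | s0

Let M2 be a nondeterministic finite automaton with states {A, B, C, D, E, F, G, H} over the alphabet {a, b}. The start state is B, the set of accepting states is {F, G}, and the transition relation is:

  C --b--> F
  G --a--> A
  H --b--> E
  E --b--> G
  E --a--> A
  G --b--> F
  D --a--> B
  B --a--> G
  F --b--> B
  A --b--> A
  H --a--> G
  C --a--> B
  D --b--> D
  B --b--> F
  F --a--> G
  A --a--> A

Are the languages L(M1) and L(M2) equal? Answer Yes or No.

Exploring the product automaton M1 × M2 from the start pair (s0, B), following both machines on each input symbol, reaches 4 state pairs: (s0, B), (s2, G), (s6, F), (s1, A).
M1 accepts in {s2, s6} and M2 accepts in {F, G}. In every reachable pair the two components are either both accepting — (s2, G), (s6, F) — or both non-accepting, so no string is accepted by exactly one of the machines: L(M1) \ L(M2) and L(M2) \ L(M1) are both empty.
Hence every string is accepted by M1 iff it is accepted by M2, and the two languages coincide.

Yes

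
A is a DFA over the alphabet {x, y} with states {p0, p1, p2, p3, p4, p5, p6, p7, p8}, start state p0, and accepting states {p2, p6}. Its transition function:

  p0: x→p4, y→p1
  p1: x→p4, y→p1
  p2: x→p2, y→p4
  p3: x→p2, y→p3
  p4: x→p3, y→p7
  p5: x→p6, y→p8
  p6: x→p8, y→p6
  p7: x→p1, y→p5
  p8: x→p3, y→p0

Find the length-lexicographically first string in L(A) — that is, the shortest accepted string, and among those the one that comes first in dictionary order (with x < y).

A breadth-first search from p0 reaches an accepting state first via the path p0 → p4 → p3 → p2 on input xxx.
No string of length < 3 is accepted (BFS exhausts all shorter strings without reaching an accepting state), and xxx is the lexicographically least accepting string of length 3.

xxx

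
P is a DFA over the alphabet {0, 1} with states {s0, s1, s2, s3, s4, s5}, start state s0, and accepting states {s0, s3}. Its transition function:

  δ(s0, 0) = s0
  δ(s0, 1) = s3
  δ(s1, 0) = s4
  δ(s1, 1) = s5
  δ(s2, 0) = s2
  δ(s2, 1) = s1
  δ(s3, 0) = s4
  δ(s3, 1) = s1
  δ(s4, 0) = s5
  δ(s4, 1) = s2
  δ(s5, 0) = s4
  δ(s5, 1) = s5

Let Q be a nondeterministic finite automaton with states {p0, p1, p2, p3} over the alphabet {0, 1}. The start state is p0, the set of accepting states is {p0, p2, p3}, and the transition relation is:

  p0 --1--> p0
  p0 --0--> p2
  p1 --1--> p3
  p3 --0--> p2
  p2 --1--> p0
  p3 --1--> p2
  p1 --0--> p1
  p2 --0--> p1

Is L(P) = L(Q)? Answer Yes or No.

The string 00 is accepted by P but rejected by Q.
So L(P) ≠ L(Q).

No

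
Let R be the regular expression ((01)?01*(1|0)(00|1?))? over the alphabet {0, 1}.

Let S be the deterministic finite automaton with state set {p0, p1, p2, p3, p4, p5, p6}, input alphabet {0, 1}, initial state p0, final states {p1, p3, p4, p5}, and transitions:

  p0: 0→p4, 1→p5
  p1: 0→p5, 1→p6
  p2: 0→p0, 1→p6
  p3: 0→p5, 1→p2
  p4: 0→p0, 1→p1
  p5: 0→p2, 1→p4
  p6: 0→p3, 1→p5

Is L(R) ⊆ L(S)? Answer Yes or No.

No

The empty string ε is in L(R) but not in L(S).
So L(R) ⊄ L(S).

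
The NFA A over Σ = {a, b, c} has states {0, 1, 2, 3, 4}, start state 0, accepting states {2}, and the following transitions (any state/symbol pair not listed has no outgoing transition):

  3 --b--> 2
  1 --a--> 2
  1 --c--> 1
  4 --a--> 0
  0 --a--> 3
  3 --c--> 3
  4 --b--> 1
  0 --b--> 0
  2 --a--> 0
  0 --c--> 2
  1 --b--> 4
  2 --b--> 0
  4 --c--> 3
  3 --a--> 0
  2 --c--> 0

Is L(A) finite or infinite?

infinite

State 0 is reachable from the start and can reach an accepting state, and it lies on the cycle 0 → 0.
Traversing that cycle any number of times yields accepted strings of unbounded length, so the language is infinite.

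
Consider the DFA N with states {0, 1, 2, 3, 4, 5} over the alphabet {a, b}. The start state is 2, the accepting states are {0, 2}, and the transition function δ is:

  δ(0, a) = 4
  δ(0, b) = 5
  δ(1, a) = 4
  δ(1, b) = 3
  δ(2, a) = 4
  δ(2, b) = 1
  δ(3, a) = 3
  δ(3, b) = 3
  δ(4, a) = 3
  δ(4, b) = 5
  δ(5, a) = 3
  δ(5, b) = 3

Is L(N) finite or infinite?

The useful states (reachable from 2 and able to reach an accepting state) are {2}.
Restricted to these states the transition graph has no cycle, so every accepting path has bounded length and L is finite.

finite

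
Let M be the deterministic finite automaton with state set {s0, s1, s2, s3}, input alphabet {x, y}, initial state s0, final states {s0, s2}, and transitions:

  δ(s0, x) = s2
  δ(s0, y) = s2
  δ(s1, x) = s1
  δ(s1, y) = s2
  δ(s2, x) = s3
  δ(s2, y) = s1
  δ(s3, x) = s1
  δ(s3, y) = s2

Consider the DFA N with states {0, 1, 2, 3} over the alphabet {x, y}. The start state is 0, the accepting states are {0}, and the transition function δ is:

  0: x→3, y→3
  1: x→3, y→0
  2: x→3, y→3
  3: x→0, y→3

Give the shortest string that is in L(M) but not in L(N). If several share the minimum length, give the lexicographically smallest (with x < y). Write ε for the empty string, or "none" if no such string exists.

x

The string x is accepted by M but not by N.
No shorter string lies in the difference, and x is the lexicographically first length-1 string in L(M) \ L(N).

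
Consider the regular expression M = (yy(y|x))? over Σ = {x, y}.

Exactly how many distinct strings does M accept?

The expression has no Kleene star, so L(M) is finite. Expanding the alternatives gives {ε, yyx, yyy}.
That is 1 of length 0, 2 of length 3: 3 strings in all.

3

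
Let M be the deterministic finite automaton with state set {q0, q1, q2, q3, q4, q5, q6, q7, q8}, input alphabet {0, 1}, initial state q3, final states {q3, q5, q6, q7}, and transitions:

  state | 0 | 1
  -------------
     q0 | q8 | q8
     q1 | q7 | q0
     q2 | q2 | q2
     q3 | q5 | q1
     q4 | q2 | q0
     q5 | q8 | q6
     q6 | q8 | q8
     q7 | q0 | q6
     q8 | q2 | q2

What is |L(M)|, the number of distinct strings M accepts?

5

The useful subgraph on states {q1, q3, q5, q6, q7} is acyclic, so L(M) is finite; the longest accepting path visits 4 useful states, giving maximum string length 3.
Counting accepting paths from q3 by length: 1 of length 0, 1 of length 1, 2 of length 2, 1 of length 3. Total 5.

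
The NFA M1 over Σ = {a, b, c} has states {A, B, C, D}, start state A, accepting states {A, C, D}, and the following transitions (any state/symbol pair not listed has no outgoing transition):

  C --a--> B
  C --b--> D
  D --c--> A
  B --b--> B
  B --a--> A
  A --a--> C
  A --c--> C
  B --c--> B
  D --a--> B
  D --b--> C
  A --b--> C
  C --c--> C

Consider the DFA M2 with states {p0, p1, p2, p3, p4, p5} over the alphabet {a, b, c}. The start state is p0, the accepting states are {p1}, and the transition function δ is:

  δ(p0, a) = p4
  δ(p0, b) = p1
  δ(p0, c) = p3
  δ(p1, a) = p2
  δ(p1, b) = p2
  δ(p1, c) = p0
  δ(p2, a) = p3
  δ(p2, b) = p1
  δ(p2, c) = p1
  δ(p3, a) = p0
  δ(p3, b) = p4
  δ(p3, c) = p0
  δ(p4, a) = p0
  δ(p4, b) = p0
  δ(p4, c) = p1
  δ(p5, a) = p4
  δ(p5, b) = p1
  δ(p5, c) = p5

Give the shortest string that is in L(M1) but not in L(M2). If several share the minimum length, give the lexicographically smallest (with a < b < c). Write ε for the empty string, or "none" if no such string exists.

The empty string ε is accepted by M1 but not by M2.
Since ε is the unique shortest string, it is the required witness.

ε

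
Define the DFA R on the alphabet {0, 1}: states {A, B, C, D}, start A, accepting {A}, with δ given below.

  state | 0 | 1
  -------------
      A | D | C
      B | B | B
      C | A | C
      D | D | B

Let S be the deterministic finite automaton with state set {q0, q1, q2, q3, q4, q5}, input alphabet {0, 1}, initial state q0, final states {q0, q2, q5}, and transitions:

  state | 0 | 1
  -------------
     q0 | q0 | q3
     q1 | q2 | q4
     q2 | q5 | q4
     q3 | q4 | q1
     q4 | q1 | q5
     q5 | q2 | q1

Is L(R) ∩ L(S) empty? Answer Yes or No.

The empty string ε is accepted by both R and S.
Hence L(R) ∩ L(S) ≠ ∅.

No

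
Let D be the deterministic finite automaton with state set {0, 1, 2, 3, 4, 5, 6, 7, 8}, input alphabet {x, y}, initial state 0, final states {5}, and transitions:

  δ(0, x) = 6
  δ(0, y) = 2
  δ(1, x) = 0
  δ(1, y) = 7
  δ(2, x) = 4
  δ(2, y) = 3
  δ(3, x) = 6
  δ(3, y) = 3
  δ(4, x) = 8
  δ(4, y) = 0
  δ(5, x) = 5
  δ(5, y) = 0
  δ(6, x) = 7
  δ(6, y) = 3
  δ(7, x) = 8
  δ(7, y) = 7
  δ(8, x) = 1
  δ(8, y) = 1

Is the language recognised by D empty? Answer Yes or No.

The states reachable from the start state are {0, 1, 2, 3, 4, 6, 7, 8}.
None of the accepting states {5} is reachable, so no string is accepted and L(D) = ∅.

Yes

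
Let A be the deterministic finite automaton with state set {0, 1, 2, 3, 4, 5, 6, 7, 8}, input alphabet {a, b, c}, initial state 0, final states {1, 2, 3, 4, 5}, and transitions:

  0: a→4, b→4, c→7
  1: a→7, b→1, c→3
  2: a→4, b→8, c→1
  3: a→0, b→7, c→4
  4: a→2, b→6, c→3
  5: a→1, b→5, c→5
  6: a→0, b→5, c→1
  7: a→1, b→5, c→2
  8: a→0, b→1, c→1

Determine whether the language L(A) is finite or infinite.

infinite

State 0 is reachable from the start and can reach an accepting state, and it lies on the cycle 0 → 4 → 2 → 8 → 0.
Traversing that cycle any number of times yields accepted strings of unbounded length, so the language is infinite.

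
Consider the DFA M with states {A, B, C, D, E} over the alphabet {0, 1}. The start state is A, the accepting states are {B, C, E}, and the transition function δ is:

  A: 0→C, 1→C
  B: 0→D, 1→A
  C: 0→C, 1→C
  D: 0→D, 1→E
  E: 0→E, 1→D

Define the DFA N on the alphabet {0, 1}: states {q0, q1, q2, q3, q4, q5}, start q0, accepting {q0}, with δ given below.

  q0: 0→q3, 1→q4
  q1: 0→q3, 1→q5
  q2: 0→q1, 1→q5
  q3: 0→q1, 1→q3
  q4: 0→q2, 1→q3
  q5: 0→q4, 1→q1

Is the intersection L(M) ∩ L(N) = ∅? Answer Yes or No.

Yes

Exploring the product automaton M × N from the start pair (A, q0), following both machines on each input symbol, reaches 6 state pairs: (A, q0), (C, q3), (C, q4), (C, q1), (C, q2), (C, q5).
M accepts in {B, C, E} and N accepts in {q0}; no reachable pair has both components accepting, so no string drives both machines to acceptance simultaneously and L(M) ∩ L(N) = ∅.
So no string is accepted by both, and the intersection is empty.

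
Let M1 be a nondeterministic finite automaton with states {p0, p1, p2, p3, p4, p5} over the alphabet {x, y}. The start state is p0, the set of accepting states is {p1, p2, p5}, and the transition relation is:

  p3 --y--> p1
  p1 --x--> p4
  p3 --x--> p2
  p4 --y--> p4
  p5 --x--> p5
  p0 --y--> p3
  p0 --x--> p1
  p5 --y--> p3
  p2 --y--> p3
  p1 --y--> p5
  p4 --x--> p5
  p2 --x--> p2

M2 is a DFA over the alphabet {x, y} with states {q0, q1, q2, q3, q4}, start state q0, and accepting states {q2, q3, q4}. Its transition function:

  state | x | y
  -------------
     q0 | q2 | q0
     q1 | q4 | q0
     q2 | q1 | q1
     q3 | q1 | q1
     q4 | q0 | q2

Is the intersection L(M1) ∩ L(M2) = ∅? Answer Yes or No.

No

The string x is accepted by both M1 and M2.
Hence L(M1) ∩ L(M2) ≠ ∅.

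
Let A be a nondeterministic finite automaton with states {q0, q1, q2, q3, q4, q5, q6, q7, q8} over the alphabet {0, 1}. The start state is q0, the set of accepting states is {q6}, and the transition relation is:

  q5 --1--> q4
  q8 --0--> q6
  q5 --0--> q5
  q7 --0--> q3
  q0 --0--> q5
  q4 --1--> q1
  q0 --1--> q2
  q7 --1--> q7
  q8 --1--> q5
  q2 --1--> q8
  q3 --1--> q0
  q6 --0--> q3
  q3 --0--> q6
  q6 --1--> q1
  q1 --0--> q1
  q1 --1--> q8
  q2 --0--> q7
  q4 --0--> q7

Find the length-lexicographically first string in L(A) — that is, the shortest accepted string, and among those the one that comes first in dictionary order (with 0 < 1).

A breadth-first search from q0 reaches an accepting state first via the path q0 → q2 → q8 → q6 on input 110.
No string of length < 3 is accepted (BFS exhausts all shorter strings without reaching an accepting state), and 110 is the lexicographically least accepting string of length 3.

110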